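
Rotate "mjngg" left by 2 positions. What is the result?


Input: "mjngg", rotate left by 2
First 2 characters: "mj"
Remaining characters: "ngg"
Concatenate remaining + first: "ngg" + "mj" = "nggmj"

nggmj


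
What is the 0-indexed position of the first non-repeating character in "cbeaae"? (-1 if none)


Input: cbeaae
Character frequencies:
  'a': 2
  'b': 1
  'c': 1
  'e': 2
Scanning left to right for freq == 1:
  Position 0 ('c'): unique! => answer = 0

0


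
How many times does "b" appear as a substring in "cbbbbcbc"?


Searching for "b" in "cbbbbcbc"
Scanning each position:
  Position 0: "c" => no
  Position 1: "b" => MATCH
  Position 2: "b" => MATCH
  Position 3: "b" => MATCH
  Position 4: "b" => MATCH
  Position 5: "c" => no
  Position 6: "b" => MATCH
  Position 7: "c" => no
Total occurrences: 5

5


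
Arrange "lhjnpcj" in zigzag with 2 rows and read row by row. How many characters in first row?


Zigzag "lhjnpcj" into 2 rows:
Placing characters:
  'l' => row 0
  'h' => row 1
  'j' => row 0
  'n' => row 1
  'p' => row 0
  'c' => row 1
  'j' => row 0
Rows:
  Row 0: "ljpj"
  Row 1: "hnc"
First row length: 4

4


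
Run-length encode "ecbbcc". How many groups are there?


Input: ecbbcc
Scanning for consecutive runs:
  Group 1: 'e' x 1 (positions 0-0)
  Group 2: 'c' x 1 (positions 1-1)
  Group 3: 'b' x 2 (positions 2-3)
  Group 4: 'c' x 2 (positions 4-5)
Total groups: 4

4


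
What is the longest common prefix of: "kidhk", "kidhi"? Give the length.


Words: kidhk, kidhi
  Position 0: all 'k' => match
  Position 1: all 'i' => match
  Position 2: all 'd' => match
  Position 3: all 'h' => match
  Position 4: ('k', 'i') => mismatch, stop
LCP = "kidh" (length 4)

4


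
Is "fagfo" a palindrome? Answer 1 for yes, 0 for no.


Input: fagfo
Reversed: ofgaf
  Compare pos 0 ('f') with pos 4 ('o'): MISMATCH
  Compare pos 1 ('a') with pos 3 ('f'): MISMATCH
Result: not a palindrome

0


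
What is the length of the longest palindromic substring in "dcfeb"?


Input: "dcfeb"
Checking substrings for palindromes:
  No multi-char palindromic substrings found
Longest palindromic substring: "d" with length 1

1


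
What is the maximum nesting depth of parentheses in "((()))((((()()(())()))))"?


Input: "((()))((((()()(())()))))"
Tracking depth:
  Position 0 '(': depth becomes 1
  Position 1 '(': depth becomes 2
  Position 2 '(': depth becomes 3
  Position 3 ')': depth becomes 2
  Position 4 ')': depth becomes 1
  Position 5 ')': depth becomes 0
  Position 6 '(': depth becomes 1
  Position 7 '(': depth becomes 2
  Position 8 '(': depth becomes 3
  Position 9 '(': depth becomes 4
  Position 10 '(': depth becomes 5
  Position 11 ')': depth becomes 4
  Position 12 '(': depth becomes 5
  Position 13 ')': depth becomes 4
  Position 14 '(': depth becomes 5
  Position 15 '(': depth becomes 6
  Position 16 ')': depth becomes 5
  Position 17 ')': depth becomes 4
  Position 18 '(': depth becomes 5
  Position 19 ')': depth becomes 4
  Position 20 ')': depth becomes 3
  Position 21 ')': depth becomes 2
  Position 22 ')': depth becomes 1
  Position 23 ')': depth becomes 0
Maximum depth reached: 6

6


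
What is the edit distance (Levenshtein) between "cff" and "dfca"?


Computing edit distance: "cff" -> "dfca"
DP table:
           d    f    c    a
      0    1    2    3    4
  c   1    1    2    2    3
  f   2    2    1    2    3
  f   3    3    2    2    3
Edit distance = dp[3][4] = 3

3


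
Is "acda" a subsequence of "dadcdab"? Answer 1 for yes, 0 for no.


Check if "acda" is a subsequence of "dadcdab"
Greedy scan:
  Position 0 ('d'): no match needed
  Position 1 ('a'): matches sub[0] = 'a'
  Position 2 ('d'): no match needed
  Position 3 ('c'): matches sub[1] = 'c'
  Position 4 ('d'): matches sub[2] = 'd'
  Position 5 ('a'): matches sub[3] = 'a'
  Position 6 ('b'): no match needed
All 4 characters matched => is a subsequence

1


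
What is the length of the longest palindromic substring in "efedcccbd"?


Input: "efedcccbd"
Checking substrings for palindromes:
  [0:3] "efe" (len 3) => palindrome
  [4:7] "ccc" (len 3) => palindrome
  [4:6] "cc" (len 2) => palindrome
  [5:7] "cc" (len 2) => palindrome
Longest palindromic substring: "efe" with length 3

3


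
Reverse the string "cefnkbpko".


Input: cefnkbpko
Reading characters right to left:
  Position 8: 'o'
  Position 7: 'k'
  Position 6: 'p'
  Position 5: 'b'
  Position 4: 'k'
  Position 3: 'n'
  Position 2: 'f'
  Position 1: 'e'
  Position 0: 'c'
Reversed: okpbknfec

okpbknfec


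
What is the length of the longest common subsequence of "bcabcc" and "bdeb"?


LCS of "bcabcc" and "bdeb"
DP table:
           b    d    e    b
      0    0    0    0    0
  b   0    1    1    1    1
  c   0    1    1    1    1
  a   0    1    1    1    1
  b   0    1    1    1    2
  c   0    1    1    1    2
  c   0    1    1    1    2
LCS length = dp[6][4] = 2

2


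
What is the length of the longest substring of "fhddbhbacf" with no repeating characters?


Input: "fhddbhbacf"
Sliding window (track last position of each char):
  Position 0 ('f'): window [0,0] length 1 -- new best
  Position 1 ('h'): window [0,1] length 2 -- new best
  Position 2 ('d'): window [0,2] length 3 -- new best
  Position 3 ('d'): repeat (last at 2), move window start to 3
  Position 3 ('d'): window [3,3] length 1
  Position 4 ('b'): window [3,4] length 2
  Position 5 ('h'): window [3,5] length 3
  Position 6 ('b'): repeat (last at 4), move window start to 5
  Position 6 ('b'): window [5,6] length 2
  Position 7 ('a'): window [5,7] length 3
  Position 8 ('c'): window [5,8] length 4 -- new best
  Position 9 ('f'): window [5,9] length 5 -- new best
Longest substring with no repeats: "hbacf" with length 5

5


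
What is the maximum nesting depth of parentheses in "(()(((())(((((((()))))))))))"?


Input: "(()(((())(((((((()))))))))))"
Tracking depth:
  Position 0 '(': depth becomes 1
  Position 1 '(': depth becomes 2
  Position 2 ')': depth becomes 1
  Position 3 '(': depth becomes 2
  Position 4 '(': depth becomes 3
  Position 5 '(': depth becomes 4
  Position 6 '(': depth becomes 5
  Position 7 ')': depth becomes 4
  Position 8 ')': depth becomes 3
  Position 9 '(': depth becomes 4
  Position 10 '(': depth becomes 5
  Position 11 '(': depth becomes 6
  Position 12 '(': depth becomes 7
  Position 13 '(': depth becomes 8
  Position 14 '(': depth becomes 9
  Position 15 '(': depth becomes 10
  Position 16 '(': depth becomes 11
  Position 17 ')': depth becomes 10
  Position 18 ')': depth becomes 9
  Position 19 ')': depth becomes 8
  Position 20 ')': depth becomes 7
  Position 21 ')': depth becomes 6
  Position 22 ')': depth becomes 5
  Position 23 ')': depth becomes 4
  Position 24 ')': depth becomes 3
  Position 25 ')': depth becomes 2
  Position 26 ')': depth becomes 1
  Position 27 ')': depth becomes 0
Maximum depth reached: 11

11


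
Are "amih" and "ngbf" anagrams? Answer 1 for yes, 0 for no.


Strings: "amih", "ngbf"
Sorted first:  ahim
Sorted second: bfgn
Differ at position 0: 'a' vs 'b' => not anagrams

0


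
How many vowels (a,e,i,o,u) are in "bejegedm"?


Input: bejegedm
Checking each character:
  'b' at position 0: consonant
  'e' at position 1: vowel (running total: 1)
  'j' at position 2: consonant
  'e' at position 3: vowel (running total: 2)
  'g' at position 4: consonant
  'e' at position 5: vowel (running total: 3)
  'd' at position 6: consonant
  'm' at position 7: consonant
Total vowels: 3

3


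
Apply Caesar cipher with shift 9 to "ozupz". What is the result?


Caesar cipher: shift "ozupz" by 9
  'o' (pos 14) + 9 = pos 23 = 'x'
  'z' (pos 25) + 9 = pos 8 = 'i'
  'u' (pos 20) + 9 = pos 3 = 'd'
  'p' (pos 15) + 9 = pos 24 = 'y'
  'z' (pos 25) + 9 = pos 8 = 'i'
Result: xidyi

xidyi


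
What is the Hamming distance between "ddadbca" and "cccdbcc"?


Comparing "ddadbca" and "cccdbcc" position by position:
  Position 0: 'd' vs 'c' => differ
  Position 1: 'd' vs 'c' => differ
  Position 2: 'a' vs 'c' => differ
  Position 3: 'd' vs 'd' => same
  Position 4: 'b' vs 'b' => same
  Position 5: 'c' vs 'c' => same
  Position 6: 'a' vs 'c' => differ
Total differences (Hamming distance): 4

4


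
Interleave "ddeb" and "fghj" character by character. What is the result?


Interleaving "ddeb" and "fghj":
  Position 0: 'd' from first, 'f' from second => "df"
  Position 1: 'd' from first, 'g' from second => "dg"
  Position 2: 'e' from first, 'h' from second => "eh"
  Position 3: 'b' from first, 'j' from second => "bj"
Result: dfdgehbj

dfdgehbj


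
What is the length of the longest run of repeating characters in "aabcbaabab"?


Input: "aabcbaabab"
Scanning for longest run:
  Position 1 ('a'): continues run of 'a', length=2
  Position 2 ('b'): new char, reset run to 1
  Position 3 ('c'): new char, reset run to 1
  Position 4 ('b'): new char, reset run to 1
  Position 5 ('a'): new char, reset run to 1
  Position 6 ('a'): continues run of 'a', length=2
  Position 7 ('b'): new char, reset run to 1
  Position 8 ('a'): new char, reset run to 1
  Position 9 ('b'): new char, reset run to 1
Longest run: 'a' with length 2

2


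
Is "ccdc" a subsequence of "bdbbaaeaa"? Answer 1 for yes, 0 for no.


Check if "ccdc" is a subsequence of "bdbbaaeaa"
Greedy scan:
  Position 0 ('b'): no match needed
  Position 1 ('d'): no match needed
  Position 2 ('b'): no match needed
  Position 3 ('b'): no match needed
  Position 4 ('a'): no match needed
  Position 5 ('a'): no match needed
  Position 6 ('e'): no match needed
  Position 7 ('a'): no match needed
  Position 8 ('a'): no match needed
Only matched 0/4 characters => not a subsequence

0


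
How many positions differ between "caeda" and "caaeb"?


Comparing "caeda" and "caaeb" position by position:
  Position 0: 'c' vs 'c' => same
  Position 1: 'a' vs 'a' => same
  Position 2: 'e' vs 'a' => DIFFER
  Position 3: 'd' vs 'e' => DIFFER
  Position 4: 'a' vs 'b' => DIFFER
Positions that differ: 3

3


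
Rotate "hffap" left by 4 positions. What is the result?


Input: "hffap", rotate left by 4
First 4 characters: "hffa"
Remaining characters: "p"
Concatenate remaining + first: "p" + "hffa" = "phffa"

phffa


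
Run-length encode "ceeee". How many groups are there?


Input: ceeee
Scanning for consecutive runs:
  Group 1: 'c' x 1 (positions 0-0)
  Group 2: 'e' x 4 (positions 1-4)
Total groups: 2

2


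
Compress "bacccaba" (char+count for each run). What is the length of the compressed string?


Input: bacccaba
Runs:
  'b' x 1 => "b1"
  'a' x 1 => "a1"
  'c' x 3 => "c3"
  'a' x 1 => "a1"
  'b' x 1 => "b1"
  'a' x 1 => "a1"
Compressed: "b1a1c3a1b1a1"
Compressed length: 12

12


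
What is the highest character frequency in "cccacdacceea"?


Input: cccacdacceea
Character counts:
  'a': 3
  'c': 6
  'd': 1
  'e': 2
Maximum frequency: 6

6


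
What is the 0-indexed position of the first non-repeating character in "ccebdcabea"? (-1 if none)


Input: ccebdcabea
Character frequencies:
  'a': 2
  'b': 2
  'c': 3
  'd': 1
  'e': 2
Scanning left to right for freq == 1:
  Position 0 ('c'): freq=3, skip
  Position 1 ('c'): freq=3, skip
  Position 2 ('e'): freq=2, skip
  Position 3 ('b'): freq=2, skip
  Position 4 ('d'): unique! => answer = 4

4


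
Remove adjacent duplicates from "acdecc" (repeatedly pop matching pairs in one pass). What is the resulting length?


Input: acdecc
Stack-based adjacent duplicate removal:
  Read 'a': push. Stack: a
  Read 'c': push. Stack: ac
  Read 'd': push. Stack: acd
  Read 'e': push. Stack: acde
  Read 'c': push. Stack: acdec
  Read 'c': matches stack top 'c' => pop. Stack: acde
Final stack: "acde" (length 4)

4


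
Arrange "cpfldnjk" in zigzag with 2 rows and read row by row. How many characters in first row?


Zigzag "cpfldnjk" into 2 rows:
Placing characters:
  'c' => row 0
  'p' => row 1
  'f' => row 0
  'l' => row 1
  'd' => row 0
  'n' => row 1
  'j' => row 0
  'k' => row 1
Rows:
  Row 0: "cfdj"
  Row 1: "plnk"
First row length: 4

4


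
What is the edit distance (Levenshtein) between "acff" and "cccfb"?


Computing edit distance: "acff" -> "cccfb"
DP table:
           c    c    c    f    b
      0    1    2    3    4    5
  a   1    1    2    3    4    5
  c   2    1    1    2    3    4
  f   3    2    2    2    2    3
  f   4    3    3    3    2    3
Edit distance = dp[4][5] = 3

3


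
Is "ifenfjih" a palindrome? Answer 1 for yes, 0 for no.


Input: ifenfjih
Reversed: hijfnefi
  Compare pos 0 ('i') with pos 7 ('h'): MISMATCH
  Compare pos 1 ('f') with pos 6 ('i'): MISMATCH
  Compare pos 2 ('e') with pos 5 ('j'): MISMATCH
  Compare pos 3 ('n') with pos 4 ('f'): MISMATCH
Result: not a palindrome

0


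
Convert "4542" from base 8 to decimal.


Input: "4542" in base 8
Positional expansion:
  Digit '4' (value 4) x 8^3 = 2048
  Digit '5' (value 5) x 8^2 = 320
  Digit '4' (value 4) x 8^1 = 32
  Digit '2' (value 2) x 8^0 = 2
Sum = 2402

2402


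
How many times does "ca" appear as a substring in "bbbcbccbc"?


Searching for "ca" in "bbbcbccbc"
Scanning each position:
  Position 0: "bb" => no
  Position 1: "bb" => no
  Position 2: "bc" => no
  Position 3: "cb" => no
  Position 4: "bc" => no
  Position 5: "cc" => no
  Position 6: "cb" => no
  Position 7: "bc" => no
Total occurrences: 0

0


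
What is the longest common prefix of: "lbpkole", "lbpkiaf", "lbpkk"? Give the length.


Words: lbpkole, lbpkiaf, lbpkk
  Position 0: all 'l' => match
  Position 1: all 'b' => match
  Position 2: all 'p' => match
  Position 3: all 'k' => match
  Position 4: ('o', 'i', 'k') => mismatch, stop
LCP = "lbpk" (length 4)

4


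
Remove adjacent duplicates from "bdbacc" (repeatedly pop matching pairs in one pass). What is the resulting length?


Input: bdbacc
Stack-based adjacent duplicate removal:
  Read 'b': push. Stack: b
  Read 'd': push. Stack: bd
  Read 'b': push. Stack: bdb
  Read 'a': push. Stack: bdba
  Read 'c': push. Stack: bdbac
  Read 'c': matches stack top 'c' => pop. Stack: bdba
Final stack: "bdba" (length 4)

4


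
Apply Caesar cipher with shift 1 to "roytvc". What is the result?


Caesar cipher: shift "roytvc" by 1
  'r' (pos 17) + 1 = pos 18 = 's'
  'o' (pos 14) + 1 = pos 15 = 'p'
  'y' (pos 24) + 1 = pos 25 = 'z'
  't' (pos 19) + 1 = pos 20 = 'u'
  'v' (pos 21) + 1 = pos 22 = 'w'
  'c' (pos 2) + 1 = pos 3 = 'd'
Result: spzuwd

spzuwd


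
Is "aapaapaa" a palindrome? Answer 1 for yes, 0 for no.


Input: aapaapaa
Reversed: aapaapaa
  Compare pos 0 ('a') with pos 7 ('a'): match
  Compare pos 1 ('a') with pos 6 ('a'): match
  Compare pos 2 ('p') with pos 5 ('p'): match
  Compare pos 3 ('a') with pos 4 ('a'): match
Result: palindrome

1


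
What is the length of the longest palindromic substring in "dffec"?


Input: "dffec"
Checking substrings for palindromes:
  [1:3] "ff" (len 2) => palindrome
Longest palindromic substring: "ff" with length 2

2


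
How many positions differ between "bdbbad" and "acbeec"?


Comparing "bdbbad" and "acbeec" position by position:
  Position 0: 'b' vs 'a' => DIFFER
  Position 1: 'd' vs 'c' => DIFFER
  Position 2: 'b' vs 'b' => same
  Position 3: 'b' vs 'e' => DIFFER
  Position 4: 'a' vs 'e' => DIFFER
  Position 5: 'd' vs 'c' => DIFFER
Positions that differ: 5

5


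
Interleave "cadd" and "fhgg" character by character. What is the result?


Interleaving "cadd" and "fhgg":
  Position 0: 'c' from first, 'f' from second => "cf"
  Position 1: 'a' from first, 'h' from second => "ah"
  Position 2: 'd' from first, 'g' from second => "dg"
  Position 3: 'd' from first, 'g' from second => "dg"
Result: cfahdgdg

cfahdgdg


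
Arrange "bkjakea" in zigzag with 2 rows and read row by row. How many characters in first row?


Zigzag "bkjakea" into 2 rows:
Placing characters:
  'b' => row 0
  'k' => row 1
  'j' => row 0
  'a' => row 1
  'k' => row 0
  'e' => row 1
  'a' => row 0
Rows:
  Row 0: "bjka"
  Row 1: "kae"
First row length: 4

4


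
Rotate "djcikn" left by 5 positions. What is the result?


Input: "djcikn", rotate left by 5
First 5 characters: "djcik"
Remaining characters: "n"
Concatenate remaining + first: "n" + "djcik" = "ndjcik"

ndjcik


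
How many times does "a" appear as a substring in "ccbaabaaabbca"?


Searching for "a" in "ccbaabaaabbca"
Scanning each position:
  Position 0: "c" => no
  Position 1: "c" => no
  Position 2: "b" => no
  Position 3: "a" => MATCH
  Position 4: "a" => MATCH
  Position 5: "b" => no
  Position 6: "a" => MATCH
  Position 7: "a" => MATCH
  Position 8: "a" => MATCH
  Position 9: "b" => no
  Position 10: "b" => no
  Position 11: "c" => no
  Position 12: "a" => MATCH
Total occurrences: 6

6


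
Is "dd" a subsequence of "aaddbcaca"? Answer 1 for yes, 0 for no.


Check if "dd" is a subsequence of "aaddbcaca"
Greedy scan:
  Position 0 ('a'): no match needed
  Position 1 ('a'): no match needed
  Position 2 ('d'): matches sub[0] = 'd'
  Position 3 ('d'): matches sub[1] = 'd'
  Position 4 ('b'): no match needed
  Position 5 ('c'): no match needed
  Position 6 ('a'): no match needed
  Position 7 ('c'): no match needed
  Position 8 ('a'): no match needed
All 2 characters matched => is a subsequence

1


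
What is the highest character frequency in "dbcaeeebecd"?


Input: dbcaeeebecd
Character counts:
  'a': 1
  'b': 2
  'c': 2
  'd': 2
  'e': 4
Maximum frequency: 4

4


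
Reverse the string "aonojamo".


Input: aonojamo
Reading characters right to left:
  Position 7: 'o'
  Position 6: 'm'
  Position 5: 'a'
  Position 4: 'j'
  Position 3: 'o'
  Position 2: 'n'
  Position 1: 'o'
  Position 0: 'a'
Reversed: omajonoa

omajonoa


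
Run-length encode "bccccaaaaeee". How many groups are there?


Input: bccccaaaaeee
Scanning for consecutive runs:
  Group 1: 'b' x 1 (positions 0-0)
  Group 2: 'c' x 4 (positions 1-4)
  Group 3: 'a' x 4 (positions 5-8)
  Group 4: 'e' x 3 (positions 9-11)
Total groups: 4

4


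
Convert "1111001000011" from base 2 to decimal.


Input: "1111001000011" in base 2
Positional expansion:
  Digit '1' (value 1) x 2^12 = 4096
  Digit '1' (value 1) x 2^11 = 2048
  Digit '1' (value 1) x 2^10 = 1024
  Digit '1' (value 1) x 2^9 = 512
  Digit '0' (value 0) x 2^8 = 0
  Digit '0' (value 0) x 2^7 = 0
  Digit '1' (value 1) x 2^6 = 64
  Digit '0' (value 0) x 2^5 = 0
  Digit '0' (value 0) x 2^4 = 0
  Digit '0' (value 0) x 2^3 = 0
  Digit '0' (value 0) x 2^2 = 0
  Digit '1' (value 1) x 2^1 = 2
  Digit '1' (value 1) x 2^0 = 1
Sum = 7747

7747


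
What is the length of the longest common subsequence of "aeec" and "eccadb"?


LCS of "aeec" and "eccadb"
DP table:
           e    c    c    a    d    b
      0    0    0    0    0    0    0
  a   0    0    0    0    1    1    1
  e   0    1    1    1    1    1    1
  e   0    1    1    1    1    1    1
  c   0    1    2    2    2    2    2
LCS length = dp[4][6] = 2

2


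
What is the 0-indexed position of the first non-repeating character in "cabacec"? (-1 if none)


Input: cabacec
Character frequencies:
  'a': 2
  'b': 1
  'c': 3
  'e': 1
Scanning left to right for freq == 1:
  Position 0 ('c'): freq=3, skip
  Position 1 ('a'): freq=2, skip
  Position 2 ('b'): unique! => answer = 2

2


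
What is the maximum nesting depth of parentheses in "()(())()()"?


Input: "()(())()()"
Tracking depth:
  Position 0 '(': depth becomes 1
  Position 1 ')': depth becomes 0
  Position 2 '(': depth becomes 1
  Position 3 '(': depth becomes 2
  Position 4 ')': depth becomes 1
  Position 5 ')': depth becomes 0
  Position 6 '(': depth becomes 1
  Position 7 ')': depth becomes 0
  Position 8 '(': depth becomes 1
  Position 9 ')': depth becomes 0
Maximum depth reached: 2

2


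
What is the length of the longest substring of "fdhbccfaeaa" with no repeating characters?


Input: "fdhbccfaeaa"
Sliding window (track last position of each char):
  Position 0 ('f'): window [0,0] length 1 -- new best
  Position 1 ('d'): window [0,1] length 2 -- new best
  Position 2 ('h'): window [0,2] length 3 -- new best
  Position 3 ('b'): window [0,3] length 4 -- new best
  Position 4 ('c'): window [0,4] length 5 -- new best
  Position 5 ('c'): repeat (last at 4), move window start to 5
  Position 5 ('c'): window [5,5] length 1
  Position 6 ('f'): window [5,6] length 2
  Position 7 ('a'): window [5,7] length 3
  Position 8 ('e'): window [5,8] length 4
  Position 9 ('a'): repeat (last at 7), move window start to 8
  Position 9 ('a'): window [8,9] length 2
  Position 10 ('a'): repeat (last at 9), move window start to 10
  Position 10 ('a'): window [10,10] length 1
Longest substring with no repeats: "fdhbc" with length 5

5


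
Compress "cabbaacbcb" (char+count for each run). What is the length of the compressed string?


Input: cabbaacbcb
Runs:
  'c' x 1 => "c1"
  'a' x 1 => "a1"
  'b' x 2 => "b2"
  'a' x 2 => "a2"
  'c' x 1 => "c1"
  'b' x 1 => "b1"
  'c' x 1 => "c1"
  'b' x 1 => "b1"
Compressed: "c1a1b2a2c1b1c1b1"
Compressed length: 16

16


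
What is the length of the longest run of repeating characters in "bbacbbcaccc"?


Input: "bbacbbcaccc"
Scanning for longest run:
  Position 1 ('b'): continues run of 'b', length=2
  Position 2 ('a'): new char, reset run to 1
  Position 3 ('c'): new char, reset run to 1
  Position 4 ('b'): new char, reset run to 1
  Position 5 ('b'): continues run of 'b', length=2
  Position 6 ('c'): new char, reset run to 1
  Position 7 ('a'): new char, reset run to 1
  Position 8 ('c'): new char, reset run to 1
  Position 9 ('c'): continues run of 'c', length=2
  Position 10 ('c'): continues run of 'c', length=3
Longest run: 'c' with length 3

3


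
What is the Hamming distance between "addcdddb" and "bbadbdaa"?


Comparing "addcdddb" and "bbadbdaa" position by position:
  Position 0: 'a' vs 'b' => differ
  Position 1: 'd' vs 'b' => differ
  Position 2: 'd' vs 'a' => differ
  Position 3: 'c' vs 'd' => differ
  Position 4: 'd' vs 'b' => differ
  Position 5: 'd' vs 'd' => same
  Position 6: 'd' vs 'a' => differ
  Position 7: 'b' vs 'a' => differ
Total differences (Hamming distance): 7

7


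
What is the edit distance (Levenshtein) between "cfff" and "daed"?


Computing edit distance: "cfff" -> "daed"
DP table:
           d    a    e    d
      0    1    2    3    4
  c   1    1    2    3    4
  f   2    2    2    3    4
  f   3    3    3    3    4
  f   4    4    4    4    4
Edit distance = dp[4][4] = 4

4


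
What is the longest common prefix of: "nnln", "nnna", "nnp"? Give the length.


Words: nnln, nnna, nnp
  Position 0: all 'n' => match
  Position 1: all 'n' => match
  Position 2: ('l', 'n', 'p') => mismatch, stop
LCP = "nn" (length 2)

2


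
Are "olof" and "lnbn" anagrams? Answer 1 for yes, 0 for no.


Strings: "olof", "lnbn"
Sorted first:  floo
Sorted second: blnn
Differ at position 0: 'f' vs 'b' => not anagrams

0


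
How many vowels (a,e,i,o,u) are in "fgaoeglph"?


Input: fgaoeglph
Checking each character:
  'f' at position 0: consonant
  'g' at position 1: consonant
  'a' at position 2: vowel (running total: 1)
  'o' at position 3: vowel (running total: 2)
  'e' at position 4: vowel (running total: 3)
  'g' at position 5: consonant
  'l' at position 6: consonant
  'p' at position 7: consonant
  'h' at position 8: consonant
Total vowels: 3

3


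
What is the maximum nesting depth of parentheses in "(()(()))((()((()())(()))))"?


Input: "(()(()))((()((()())(()))))"
Tracking depth:
  Position 0 '(': depth becomes 1
  Position 1 '(': depth becomes 2
  Position 2 ')': depth becomes 1
  Position 3 '(': depth becomes 2
  Position 4 '(': depth becomes 3
  Position 5 ')': depth becomes 2
  Position 6 ')': depth becomes 1
  Position 7 ')': depth becomes 0
  Position 8 '(': depth becomes 1
  Position 9 '(': depth becomes 2
  Position 10 '(': depth becomes 3
  Position 11 ')': depth becomes 2
  Position 12 '(': depth becomes 3
  Position 13 '(': depth becomes 4
  Position 14 '(': depth becomes 5
  Position 15 ')': depth becomes 4
  Position 16 '(': depth becomes 5
  Position 17 ')': depth becomes 4
  Position 18 ')': depth becomes 3
  Position 19 '(': depth becomes 4
  Position 20 '(': depth becomes 5
  Position 21 ')': depth becomes 4
  Position 22 ')': depth becomes 3
  Position 23 ')': depth becomes 2
  Position 24 ')': depth becomes 1
  Position 25 ')': depth becomes 0
Maximum depth reached: 5

5


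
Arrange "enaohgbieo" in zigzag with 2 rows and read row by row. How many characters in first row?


Zigzag "enaohgbieo" into 2 rows:
Placing characters:
  'e' => row 0
  'n' => row 1
  'a' => row 0
  'o' => row 1
  'h' => row 0
  'g' => row 1
  'b' => row 0
  'i' => row 1
  'e' => row 0
  'o' => row 1
Rows:
  Row 0: "eahbe"
  Row 1: "nogio"
First row length: 5

5


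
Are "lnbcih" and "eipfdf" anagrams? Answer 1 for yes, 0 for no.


Strings: "lnbcih", "eipfdf"
Sorted first:  bchiln
Sorted second: deffip
Differ at position 0: 'b' vs 'd' => not anagrams

0


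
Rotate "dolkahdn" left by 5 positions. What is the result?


Input: "dolkahdn", rotate left by 5
First 5 characters: "dolka"
Remaining characters: "hdn"
Concatenate remaining + first: "hdn" + "dolka" = "hdndolka"

hdndolka


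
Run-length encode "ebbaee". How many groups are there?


Input: ebbaee
Scanning for consecutive runs:
  Group 1: 'e' x 1 (positions 0-0)
  Group 2: 'b' x 2 (positions 1-2)
  Group 3: 'a' x 1 (positions 3-3)
  Group 4: 'e' x 2 (positions 4-5)
Total groups: 4

4


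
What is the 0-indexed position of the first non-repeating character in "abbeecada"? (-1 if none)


Input: abbeecada
Character frequencies:
  'a': 3
  'b': 2
  'c': 1
  'd': 1
  'e': 2
Scanning left to right for freq == 1:
  Position 0 ('a'): freq=3, skip
  Position 1 ('b'): freq=2, skip
  Position 2 ('b'): freq=2, skip
  Position 3 ('e'): freq=2, skip
  Position 4 ('e'): freq=2, skip
  Position 5 ('c'): unique! => answer = 5

5


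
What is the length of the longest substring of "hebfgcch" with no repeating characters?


Input: "hebfgcch"
Sliding window (track last position of each char):
  Position 0 ('h'): window [0,0] length 1 -- new best
  Position 1 ('e'): window [0,1] length 2 -- new best
  Position 2 ('b'): window [0,2] length 3 -- new best
  Position 3 ('f'): window [0,3] length 4 -- new best
  Position 4 ('g'): window [0,4] length 5 -- new best
  Position 5 ('c'): window [0,5] length 6 -- new best
  Position 6 ('c'): repeat (last at 5), move window start to 6
  Position 6 ('c'): window [6,6] length 1
  Position 7 ('h'): window [6,7] length 2
Longest substring with no repeats: "hebfgc" with length 6

6


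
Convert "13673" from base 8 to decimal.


Input: "13673" in base 8
Positional expansion:
  Digit '1' (value 1) x 8^4 = 4096
  Digit '3' (value 3) x 8^3 = 1536
  Digit '6' (value 6) x 8^2 = 384
  Digit '7' (value 7) x 8^1 = 56
  Digit '3' (value 3) x 8^0 = 3
Sum = 6075

6075


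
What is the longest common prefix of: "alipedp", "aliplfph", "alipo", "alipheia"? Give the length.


Words: alipedp, aliplfph, alipo, alipheia
  Position 0: all 'a' => match
  Position 1: all 'l' => match
  Position 2: all 'i' => match
  Position 3: all 'p' => match
  Position 4: ('e', 'l', 'o', 'h') => mismatch, stop
LCP = "alip" (length 4)

4


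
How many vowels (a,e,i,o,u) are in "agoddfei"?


Input: agoddfei
Checking each character:
  'a' at position 0: vowel (running total: 1)
  'g' at position 1: consonant
  'o' at position 2: vowel (running total: 2)
  'd' at position 3: consonant
  'd' at position 4: consonant
  'f' at position 5: consonant
  'e' at position 6: vowel (running total: 3)
  'i' at position 7: vowel (running total: 4)
Total vowels: 4

4


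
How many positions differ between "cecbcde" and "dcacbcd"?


Comparing "cecbcde" and "dcacbcd" position by position:
  Position 0: 'c' vs 'd' => DIFFER
  Position 1: 'e' vs 'c' => DIFFER
  Position 2: 'c' vs 'a' => DIFFER
  Position 3: 'b' vs 'c' => DIFFER
  Position 4: 'c' vs 'b' => DIFFER
  Position 5: 'd' vs 'c' => DIFFER
  Position 6: 'e' vs 'd' => DIFFER
Positions that differ: 7

7


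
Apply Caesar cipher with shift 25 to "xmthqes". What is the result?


Caesar cipher: shift "xmthqes" by 25
  'x' (pos 23) + 25 = pos 22 = 'w'
  'm' (pos 12) + 25 = pos 11 = 'l'
  't' (pos 19) + 25 = pos 18 = 's'
  'h' (pos 7) + 25 = pos 6 = 'g'
  'q' (pos 16) + 25 = pos 15 = 'p'
  'e' (pos 4) + 25 = pos 3 = 'd'
  's' (pos 18) + 25 = pos 17 = 'r'
Result: wlsgpdr

wlsgpdr


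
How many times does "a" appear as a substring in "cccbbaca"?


Searching for "a" in "cccbbaca"
Scanning each position:
  Position 0: "c" => no
  Position 1: "c" => no
  Position 2: "c" => no
  Position 3: "b" => no
  Position 4: "b" => no
  Position 5: "a" => MATCH
  Position 6: "c" => no
  Position 7: "a" => MATCH
Total occurrences: 2

2


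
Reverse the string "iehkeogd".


Input: iehkeogd
Reading characters right to left:
  Position 7: 'd'
  Position 6: 'g'
  Position 5: 'o'
  Position 4: 'e'
  Position 3: 'k'
  Position 2: 'h'
  Position 1: 'e'
  Position 0: 'i'
Reversed: dgoekhei

dgoekhei


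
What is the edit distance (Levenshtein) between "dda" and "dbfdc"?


Computing edit distance: "dda" -> "dbfdc"
DP table:
           d    b    f    d    c
      0    1    2    3    4    5
  d   1    0    1    2    3    4
  d   2    1    1    2    2    3
  a   3    2    2    2    3    3
Edit distance = dp[3][5] = 3

3


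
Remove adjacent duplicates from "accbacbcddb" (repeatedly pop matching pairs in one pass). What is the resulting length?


Input: accbacbcddb
Stack-based adjacent duplicate removal:
  Read 'a': push. Stack: a
  Read 'c': push. Stack: ac
  Read 'c': matches stack top 'c' => pop. Stack: a
  Read 'b': push. Stack: ab
  Read 'a': push. Stack: aba
  Read 'c': push. Stack: abac
  Read 'b': push. Stack: abacb
  Read 'c': push. Stack: abacbc
  Read 'd': push. Stack: abacbcd
  Read 'd': matches stack top 'd' => pop. Stack: abacbc
  Read 'b': push. Stack: abacbcb
Final stack: "abacbcb" (length 7)

7


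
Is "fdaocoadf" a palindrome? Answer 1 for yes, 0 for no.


Input: fdaocoadf
Reversed: fdaocoadf
  Compare pos 0 ('f') with pos 8 ('f'): match
  Compare pos 1 ('d') with pos 7 ('d'): match
  Compare pos 2 ('a') with pos 6 ('a'): match
  Compare pos 3 ('o') with pos 5 ('o'): match
Result: palindrome

1


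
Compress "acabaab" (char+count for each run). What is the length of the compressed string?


Input: acabaab
Runs:
  'a' x 1 => "a1"
  'c' x 1 => "c1"
  'a' x 1 => "a1"
  'b' x 1 => "b1"
  'a' x 2 => "a2"
  'b' x 1 => "b1"
Compressed: "a1c1a1b1a2b1"
Compressed length: 12

12


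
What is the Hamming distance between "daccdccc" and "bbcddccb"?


Comparing "daccdccc" and "bbcddccb" position by position:
  Position 0: 'd' vs 'b' => differ
  Position 1: 'a' vs 'b' => differ
  Position 2: 'c' vs 'c' => same
  Position 3: 'c' vs 'd' => differ
  Position 4: 'd' vs 'd' => same
  Position 5: 'c' vs 'c' => same
  Position 6: 'c' vs 'c' => same
  Position 7: 'c' vs 'b' => differ
Total differences (Hamming distance): 4

4


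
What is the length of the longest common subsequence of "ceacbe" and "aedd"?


LCS of "ceacbe" and "aedd"
DP table:
           a    e    d    d
      0    0    0    0    0
  c   0    0    0    0    0
  e   0    0    1    1    1
  a   0    1    1    1    1
  c   0    1    1    1    1
  b   0    1    1    1    1
  e   0    1    2    2    2
LCS length = dp[6][4] = 2

2


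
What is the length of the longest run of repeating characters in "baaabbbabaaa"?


Input: "baaabbbabaaa"
Scanning for longest run:
  Position 1 ('a'): new char, reset run to 1
  Position 2 ('a'): continues run of 'a', length=2
  Position 3 ('a'): continues run of 'a', length=3
  Position 4 ('b'): new char, reset run to 1
  Position 5 ('b'): continues run of 'b', length=2
  Position 6 ('b'): continues run of 'b', length=3
  Position 7 ('a'): new char, reset run to 1
  Position 8 ('b'): new char, reset run to 1
  Position 9 ('a'): new char, reset run to 1
  Position 10 ('a'): continues run of 'a', length=2
  Position 11 ('a'): continues run of 'a', length=3
Longest run: 'a' with length 3

3


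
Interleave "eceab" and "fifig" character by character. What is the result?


Interleaving "eceab" and "fifig":
  Position 0: 'e' from first, 'f' from second => "ef"
  Position 1: 'c' from first, 'i' from second => "ci"
  Position 2: 'e' from first, 'f' from second => "ef"
  Position 3: 'a' from first, 'i' from second => "ai"
  Position 4: 'b' from first, 'g' from second => "bg"
Result: efciefaibg

efciefaibg


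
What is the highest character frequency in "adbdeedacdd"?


Input: adbdeedacdd
Character counts:
  'a': 2
  'b': 1
  'c': 1
  'd': 5
  'e': 2
Maximum frequency: 5

5


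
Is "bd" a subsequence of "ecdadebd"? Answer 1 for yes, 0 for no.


Check if "bd" is a subsequence of "ecdadebd"
Greedy scan:
  Position 0 ('e'): no match needed
  Position 1 ('c'): no match needed
  Position 2 ('d'): no match needed
  Position 3 ('a'): no match needed
  Position 4 ('d'): no match needed
  Position 5 ('e'): no match needed
  Position 6 ('b'): matches sub[0] = 'b'
  Position 7 ('d'): matches sub[1] = 'd'
All 2 characters matched => is a subsequence

1


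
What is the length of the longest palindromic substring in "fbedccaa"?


Input: "fbedccaa"
Checking substrings for palindromes:
  [4:6] "cc" (len 2) => palindrome
  [6:8] "aa" (len 2) => palindrome
Longest palindromic substring: "cc" with length 2

2


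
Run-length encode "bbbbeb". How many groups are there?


Input: bbbbeb
Scanning for consecutive runs:
  Group 1: 'b' x 4 (positions 0-3)
  Group 2: 'e' x 1 (positions 4-4)
  Group 3: 'b' x 1 (positions 5-5)
Total groups: 3

3


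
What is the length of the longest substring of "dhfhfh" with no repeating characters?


Input: "dhfhfh"
Sliding window (track last position of each char):
  Position 0 ('d'): window [0,0] length 1 -- new best
  Position 1 ('h'): window [0,1] length 2 -- new best
  Position 2 ('f'): window [0,2] length 3 -- new best
  Position 3 ('h'): repeat (last at 1), move window start to 2
  Position 3 ('h'): window [2,3] length 2
  Position 4 ('f'): repeat (last at 2), move window start to 3
  Position 4 ('f'): window [3,4] length 2
  Position 5 ('h'): repeat (last at 3), move window start to 4
  Position 5 ('h'): window [4,5] length 2
Longest substring with no repeats: "dhf" with length 3

3


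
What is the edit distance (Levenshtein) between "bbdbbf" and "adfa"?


Computing edit distance: "bbdbbf" -> "adfa"
DP table:
           a    d    f    a
      0    1    2    3    4
  b   1    1    2    3    4
  b   2    2    2    3    4
  d   3    3    2    3    4
  b   4    4    3    3    4
  b   5    5    4    4    4
  f   6    6    5    4    5
Edit distance = dp[6][4] = 5

5


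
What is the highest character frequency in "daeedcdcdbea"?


Input: daeedcdcdbea
Character counts:
  'a': 2
  'b': 1
  'c': 2
  'd': 4
  'e': 3
Maximum frequency: 4

4


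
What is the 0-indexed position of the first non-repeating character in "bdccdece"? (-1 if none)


Input: bdccdece
Character frequencies:
  'b': 1
  'c': 3
  'd': 2
  'e': 2
Scanning left to right for freq == 1:
  Position 0 ('b'): unique! => answer = 0

0


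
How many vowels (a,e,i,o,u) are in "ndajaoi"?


Input: ndajaoi
Checking each character:
  'n' at position 0: consonant
  'd' at position 1: consonant
  'a' at position 2: vowel (running total: 1)
  'j' at position 3: consonant
  'a' at position 4: vowel (running total: 2)
  'o' at position 5: vowel (running total: 3)
  'i' at position 6: vowel (running total: 4)
Total vowels: 4

4


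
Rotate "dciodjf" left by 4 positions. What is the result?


Input: "dciodjf", rotate left by 4
First 4 characters: "dcio"
Remaining characters: "djf"
Concatenate remaining + first: "djf" + "dcio" = "djfdcio"

djfdcio


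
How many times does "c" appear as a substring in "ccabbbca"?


Searching for "c" in "ccabbbca"
Scanning each position:
  Position 0: "c" => MATCH
  Position 1: "c" => MATCH
  Position 2: "a" => no
  Position 3: "b" => no
  Position 4: "b" => no
  Position 5: "b" => no
  Position 6: "c" => MATCH
  Position 7: "a" => no
Total occurrences: 3

3


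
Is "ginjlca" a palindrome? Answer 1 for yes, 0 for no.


Input: ginjlca
Reversed: acljnig
  Compare pos 0 ('g') with pos 6 ('a'): MISMATCH
  Compare pos 1 ('i') with pos 5 ('c'): MISMATCH
  Compare pos 2 ('n') with pos 4 ('l'): MISMATCH
Result: not a palindrome

0


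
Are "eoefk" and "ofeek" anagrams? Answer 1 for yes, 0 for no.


Strings: "eoefk", "ofeek"
Sorted first:  eefko
Sorted second: eefko
Sorted forms match => anagrams

1


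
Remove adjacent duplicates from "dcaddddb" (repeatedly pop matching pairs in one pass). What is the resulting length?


Input: dcaddddb
Stack-based adjacent duplicate removal:
  Read 'd': push. Stack: d
  Read 'c': push. Stack: dc
  Read 'a': push. Stack: dca
  Read 'd': push. Stack: dcad
  Read 'd': matches stack top 'd' => pop. Stack: dca
  Read 'd': push. Stack: dcad
  Read 'd': matches stack top 'd' => pop. Stack: dca
  Read 'b': push. Stack: dcab
Final stack: "dcab" (length 4)

4


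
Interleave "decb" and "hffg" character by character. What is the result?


Interleaving "decb" and "hffg":
  Position 0: 'd' from first, 'h' from second => "dh"
  Position 1: 'e' from first, 'f' from second => "ef"
  Position 2: 'c' from first, 'f' from second => "cf"
  Position 3: 'b' from first, 'g' from second => "bg"
Result: dhefcfbg

dhefcfbg


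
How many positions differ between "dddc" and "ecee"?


Comparing "dddc" and "ecee" position by position:
  Position 0: 'd' vs 'e' => DIFFER
  Position 1: 'd' vs 'c' => DIFFER
  Position 2: 'd' vs 'e' => DIFFER
  Position 3: 'c' vs 'e' => DIFFER
Positions that differ: 4

4


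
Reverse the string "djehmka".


Input: djehmka
Reading characters right to left:
  Position 6: 'a'
  Position 5: 'k'
  Position 4: 'm'
  Position 3: 'h'
  Position 2: 'e'
  Position 1: 'j'
  Position 0: 'd'
Reversed: akmhejd

akmhejd


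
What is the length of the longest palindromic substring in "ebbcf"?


Input: "ebbcf"
Checking substrings for palindromes:
  [1:3] "bb" (len 2) => palindrome
Longest palindromic substring: "bb" with length 2

2


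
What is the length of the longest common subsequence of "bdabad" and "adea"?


LCS of "bdabad" and "adea"
DP table:
           a    d    e    a
      0    0    0    0    0
  b   0    0    0    0    0
  d   0    0    1    1    1
  a   0    1    1    1    2
  b   0    1    1    1    2
  a   0    1    1    1    2
  d   0    1    2    2    2
LCS length = dp[6][4] = 2

2


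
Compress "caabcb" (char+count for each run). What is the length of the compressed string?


Input: caabcb
Runs:
  'c' x 1 => "c1"
  'a' x 2 => "a2"
  'b' x 1 => "b1"
  'c' x 1 => "c1"
  'b' x 1 => "b1"
Compressed: "c1a2b1c1b1"
Compressed length: 10

10


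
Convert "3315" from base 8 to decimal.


Input: "3315" in base 8
Positional expansion:
  Digit '3' (value 3) x 8^3 = 1536
  Digit '3' (value 3) x 8^2 = 192
  Digit '1' (value 1) x 8^1 = 8
  Digit '5' (value 5) x 8^0 = 5
Sum = 1741

1741


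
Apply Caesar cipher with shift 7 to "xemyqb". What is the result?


Caesar cipher: shift "xemyqb" by 7
  'x' (pos 23) + 7 = pos 4 = 'e'
  'e' (pos 4) + 7 = pos 11 = 'l'
  'm' (pos 12) + 7 = pos 19 = 't'
  'y' (pos 24) + 7 = pos 5 = 'f'
  'q' (pos 16) + 7 = pos 23 = 'x'
  'b' (pos 1) + 7 = pos 8 = 'i'
Result: eltfxi

eltfxi


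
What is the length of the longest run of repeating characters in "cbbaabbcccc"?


Input: "cbbaabbcccc"
Scanning for longest run:
  Position 1 ('b'): new char, reset run to 1
  Position 2 ('b'): continues run of 'b', length=2
  Position 3 ('a'): new char, reset run to 1
  Position 4 ('a'): continues run of 'a', length=2
  Position 5 ('b'): new char, reset run to 1
  Position 6 ('b'): continues run of 'b', length=2
  Position 7 ('c'): new char, reset run to 1
  Position 8 ('c'): continues run of 'c', length=2
  Position 9 ('c'): continues run of 'c', length=3
  Position 10 ('c'): continues run of 'c', length=4
Longest run: 'c' with length 4

4
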